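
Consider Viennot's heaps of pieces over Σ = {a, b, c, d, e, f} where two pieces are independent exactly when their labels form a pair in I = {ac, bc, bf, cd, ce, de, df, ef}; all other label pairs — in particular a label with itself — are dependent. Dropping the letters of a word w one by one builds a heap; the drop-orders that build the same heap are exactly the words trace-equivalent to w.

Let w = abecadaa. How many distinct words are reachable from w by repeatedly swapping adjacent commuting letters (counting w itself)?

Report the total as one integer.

piece 0:a — minimal
piece 1:b rests on {0:a}
piece 2:e rests on {1:b}
piece 3:c — minimal
piece 4:a rests on {2:e}
piece 5:d rests on {4:a}
piece 6:a rests on {5:d}
piece 7:a rests on {6:a}
minimal pieces: {0:a, 3:c}
ways to finish when only these pieces remain (= sum over removing one remaining piece with nothing left below it):
  1 left: {3}→1  {7}→1
  2 left: {3,7}→2  {6,7}→1
  3 left: {3,6,7}→3  {5,6,7}→1
  4 left: {3,5,6,7}→4  {4,5,6,7}→1
  5 left: {2,4,5,6,7}→1  {3,4,5,6,7}→5
  6 left: {1,2,4,5,6,7}→1  {2,3,4,5,6,7}→6
  placing 0:a first → 7 extensions
  placing 3:c first → 1 extensions
total linear extensions = 8

8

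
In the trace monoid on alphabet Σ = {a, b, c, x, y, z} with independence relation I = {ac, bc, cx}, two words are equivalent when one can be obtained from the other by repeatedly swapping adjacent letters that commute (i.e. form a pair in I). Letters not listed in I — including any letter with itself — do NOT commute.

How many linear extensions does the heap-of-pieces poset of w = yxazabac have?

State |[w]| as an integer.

piece 0:y — minimal
piece 1:x rests on {0:y}
piece 2:a rests on {1:x}
piece 3:z rests on {2:a}
piece 4:a rests on {3:z}
piece 5:b rests on {4:a}
piece 6:a rests on {5:b}
piece 7:c rests on {3:z}
minimal pieces: {0:y}
ways to finish when only these pieces remain (= sum over removing one remaining piece with nothing left below it):
  1 left: {6}→1  {7}→1
  2 left: {5,6}→1  {6,7}→2
  3 left: {4,5,6}→1  {5,6,7}→3
  4 left: {4,5,6,7}→4
  5 left: {3,4,5,6,7}→4
  6 left: {2,3,4,5,6,7}→4
  placing 0:y first → 4 extensions

4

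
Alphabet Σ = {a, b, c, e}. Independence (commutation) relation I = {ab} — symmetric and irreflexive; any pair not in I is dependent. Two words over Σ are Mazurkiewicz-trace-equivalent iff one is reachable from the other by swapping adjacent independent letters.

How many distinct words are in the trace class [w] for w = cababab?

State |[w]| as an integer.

20

drop 0:c onto floor
drop 1:a onto {0:c}
drop 2:b onto {0:c}
drop 3:a onto {1:a}
drop 4:b onto {2:b}
drop 5:a onto {3:a}
drop 6:b onto {4:b}
ground layer = {0:c}
drop-orders for the pieces not yet dropped (sum over which currently-grounded one goes next):
  1 to go: {5} 1  {6} 1
  2 to go: {3,5} 1  {4,6} 1  {5,6} 2
  3 to go: {1,3,5} 1  {2,4,6} 1  {3,5,6} 3  {4,5,6} 3
  4 to go: {1,3,5,6} 4  {2,4,5,6} 4  {3,4,5,6} 6
  5 to go: {1,3,4,5,6} 10  {2,3,4,5,6} 10
  if 0:c drops first: 20 orders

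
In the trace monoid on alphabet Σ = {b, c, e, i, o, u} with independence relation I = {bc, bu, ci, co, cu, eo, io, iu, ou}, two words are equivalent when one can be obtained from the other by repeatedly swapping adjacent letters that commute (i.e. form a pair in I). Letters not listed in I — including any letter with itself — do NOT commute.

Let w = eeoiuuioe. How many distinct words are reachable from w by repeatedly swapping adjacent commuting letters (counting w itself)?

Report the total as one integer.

piece 0:e — minimal
piece 1:e rests on {0:e}
piece 2:o — minimal
piece 3:i rests on {1:e}
piece 4:u rests on {1:e}
piece 5:u rests on {4:u}
piece 6:i rests on {3:i}
piece 7:o rests on {2:o}
piece 8:e rests on {5:u, 6:i}
minimal pieces: {0:e, 2:o}
ways to finish when only these pieces remain (= sum over removing one remaining piece with nothing left below it):
  1 left: {7}→1  {8}→1
  2 left: {2,7}→1  {5,8}→1  {6,8}→1  {7,8}→2
  3 left: {2,7,8}→3  {3,6,8}→1  {4,5,8}→1  {5,6,8}→2  {5,7,8}→3  {6,7,8}→3
  4 left: {2,5,7,8}→6  {2,6,7,8}→6  {3,5,6,8}→3  {3,6,7,8}→4  {4,5,6,8}→3  {4,5,7,8}→4  {5,6,7,8}→8
  5 left: {2,3,6,7,8}→10  {2,4,5,7,8}→10  {2,5,6,7,8}→20  {3,4,5,6,8}→6  {3,5,6,7,8}→15  {4,5,6,7,8}→15
  6 left: {1,3,4,5,6,8}→6  {2,3,5,6,7,8}→45  {2,4,5,6,7,8}→45  {3,4,5,6,7,8}→36
  7 left: {0,1,3,4,5,6,8}→6  {1,3,4,5,6,7,8}→42  {2,3,4,5,6,7,8}→126
  placing 0:e first → 168 extensions
  placing 2:o first → 48 extensions
total linear extensions = 216

216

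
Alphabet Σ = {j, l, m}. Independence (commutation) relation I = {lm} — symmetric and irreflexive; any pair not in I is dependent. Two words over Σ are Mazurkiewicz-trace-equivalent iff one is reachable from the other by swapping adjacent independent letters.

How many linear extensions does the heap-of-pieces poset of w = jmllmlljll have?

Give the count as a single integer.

15

piece 0:j — minimal
piece 1:m rests on {0:j}
piece 2:l rests on {0:j}
piece 3:l rests on {2:l}
piece 4:m rests on {1:m}
piece 5:l rests on {3:l}
piece 6:l rests on {5:l}
piece 7:j rests on {4:m, 6:l}
piece 8:l rests on {7:j}
piece 9:l rests on {8:l}
minimal pieces: {0:j}
ways to finish when only these pieces remain (= sum over removing one remaining piece with nothing left below it):
  1 left: {9}→1
  2 left: {8,9}→1
  3 left: {7,8,9}→1
  4 left: {4,7,8,9}→1  {6,7,8,9}→1
  5 left: {1,4,7,8,9}→1  {4,6,7,8,9}→2  {5,6,7,8,9}→1
  6 left: {1,4,6,7,8,9}→3  {3,5,6,7,8,9}→1  {4,5,6,7,8,9}→3
  7 left: {1,4,5,6,7,8,9}→6  {2,3,5,6,7,8,9}→1  {3,4,5,6,7,8,9}→4
  8 left: {1,3,4,5,6,7,8,9}→10  {2,3,4,5,6,7,8,9}→5
  placing 0:j first → 15 extensions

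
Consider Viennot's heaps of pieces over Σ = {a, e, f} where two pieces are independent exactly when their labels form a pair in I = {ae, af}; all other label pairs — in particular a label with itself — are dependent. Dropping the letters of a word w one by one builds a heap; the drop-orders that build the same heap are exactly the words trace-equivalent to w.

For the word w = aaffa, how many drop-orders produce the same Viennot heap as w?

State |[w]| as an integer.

0(a) covers ∅
1(a) covers 0:a
2(f) covers ∅
3(f) covers 2:f
4(a) covers 1:a
floor of heap: 0:a, 2:f
completions by unplaced set U, small U first (add the entries for U minus each lowest piece of U):
  |U|=1: {3}:1  {4}:1
  |U|=2: {1,4}:1  {2,3}:1  {3,4}:2
  |U|=3: {0,1,4}:1  {1,3,4}:3  {2,3,4}:3
  start at 0(a): 6
  start at 2(f): 4
sum over floor = 10

10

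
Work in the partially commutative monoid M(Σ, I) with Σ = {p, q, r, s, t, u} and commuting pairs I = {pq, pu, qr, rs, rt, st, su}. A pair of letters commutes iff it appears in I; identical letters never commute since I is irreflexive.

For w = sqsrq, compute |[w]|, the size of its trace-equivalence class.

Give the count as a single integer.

5

piece 0:s — minimal
piece 1:q rests on {0:s}
piece 2:s rests on {1:q}
piece 3:r — minimal
piece 4:q rests on {2:s}
minimal pieces: {0:s, 3:r}
ways to finish when only these pieces remain (= sum over removing one remaining piece with nothing left below it):
  1 left: {3}→1  {4}→1
  2 left: {2,4}→1  {3,4}→2
  3 left: {1,2,4}→1  {2,3,4}→3
  placing 0:s first → 4 extensions
  placing 3:r first → 1 extensions
total linear extensions = 5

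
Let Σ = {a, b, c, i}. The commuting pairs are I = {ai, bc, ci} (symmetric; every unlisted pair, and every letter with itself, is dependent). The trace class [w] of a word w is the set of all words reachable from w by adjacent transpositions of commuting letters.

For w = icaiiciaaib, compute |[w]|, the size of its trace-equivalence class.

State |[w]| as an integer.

0(i) covers ∅
1(c) covers ∅
2(a) covers 1:c
3(i) covers 0:i
4(i) covers 3:i
5(c) covers 2:a
6(i) covers 4:i
7(a) covers 5:c
8(a) covers 7:a
9(i) covers 6:i
10(b) covers 8:a, 9:i
floor of heap: 0:i, 1:c
completions by unplaced set U, small U first (add the entries for U minus each lowest piece of U):
  |U|=1: {10}:1
  |U|=2: {8,10}:1  {9,10}:1
  |U|=3: {6,9,10}:1  {7,8,10}:1  {8,9,10}:2
  |U|=4: {4,6,9,10}:1  {5,7,8,10}:1  {6,8,9,10}:3  {7,8,9,10}:3
  |U|=5: {2,5,7,8,10}:1  {3,4,6,9,10}:1  {4,6,8,9,10}:4  {5,7,8,9,10}:4  {6,7,8,9,10}:6
  |U|=6: {0,3,4,6,9,10}:1  {1,2,5,7,8,10}:1  {2,5,7,8,9,10}:5  {3,4,6,8,9,10}:5  {4,6,7,8,9,10}:10  {5,6,7,8,9,10}:10
  |U|=7: {0,3,4,6,8,9,10}:6  {1,2,5,7,8,9,10}:6  {2,5,6,7,8,9,10}:15  {3,4,6,7,8,9,10}:15  {4,5,6,7,8,9,10}:20
  |U|=8: {0,3,4,6,7,8,9,10}:21  {1,2,5,6,7,8,9,10}:21  {2,4,5,6,7,8,9,10}:35  {3,4,5,6,7,8,9,10}:35
  |U|=9: {0,3,4,5,6,7,8,9,10}:56  {1,2,4,5,6,7,8,9,10}:56  {2,3,4,5,6,7,8,9,10}:70
  start at 0(i): 126
  start at 1(c): 126
sum over floor = 252

252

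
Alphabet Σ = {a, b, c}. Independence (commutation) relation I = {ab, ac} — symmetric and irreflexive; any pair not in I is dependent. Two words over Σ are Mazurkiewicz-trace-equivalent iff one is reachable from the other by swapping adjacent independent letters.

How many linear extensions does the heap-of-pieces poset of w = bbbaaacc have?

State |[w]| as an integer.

0(b) covers ∅
1(b) covers 0:b
2(b) covers 1:b
3(a) covers ∅
4(a) covers 3:a
5(a) covers 4:a
6(c) covers 2:b
7(c) covers 6:c
floor of heap: 0:b, 3:a
completions by unplaced set U, small U first (add the entries for U minus each lowest piece of U):
  |U|=1: {5}:1  {7}:1
  |U|=2: {4,5}:1  {5,7}:2  {6,7}:1
  |U|=3: {2,6,7}:1  {3,4,5}:1  {4,5,7}:3  {5,6,7}:3
  |U|=4: {1,2,6,7}:1  {2,5,6,7}:4  {3,4,5,7}:4  {4,5,6,7}:6
  |U|=5: {0,1,2,6,7}:1  {1,2,5,6,7}:5  {2,4,5,6,7}:10  {3,4,5,6,7}:10
  |U|=6: {0,1,2,5,6,7}:6  {1,2,4,5,6,7}:15  {2,3,4,5,6,7}:20
  start at 0(b): 35
  start at 3(a): 21
sum over floor = 56

56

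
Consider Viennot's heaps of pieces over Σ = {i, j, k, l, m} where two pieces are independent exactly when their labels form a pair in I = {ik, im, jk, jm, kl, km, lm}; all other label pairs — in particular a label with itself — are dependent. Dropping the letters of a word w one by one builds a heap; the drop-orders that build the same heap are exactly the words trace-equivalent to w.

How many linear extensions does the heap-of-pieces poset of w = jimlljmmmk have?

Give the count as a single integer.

#0=j has no predecessor
#1=i depends on [0:j]
#2=m has no predecessor
#3=l depends on [1:i]
#4=l depends on [3:l]
#5=j depends on [4:l]
#6=m depends on [2:m]
#7=m depends on [6:m]
#8=m depends on [7:m]
#9=k has no predecessor
sources: [0:j, 2:m, 9:k]
N(rest) = Σ N(rest − s) over sources s of rest; N(one piece) = 1:
  size 1 → [5]=1  [8]=1  [9]=1
  size 2 → [4,5]=1  [5,8]=2  [5,9]=2  [7,8]=1  [8,9]=2
  size 3 → [3,4,5]=1  [4,5,8]=3  [4,5,9]=3  [5,7,8]=3  [5,8,9]=6  [6,7,8]=1  [7,8,9]=3
  size 4 → [1,3,4,5]=1  [2,6,7,8]=1  [3,4,5,8]=4  [3,4,5,9]=4  [4,5,7,8]=6  [4,5,8,9]=12  [5,6,7,8]=4  [5,7,8,9]=12  [6,7,8,9]=4
  size 5 → [0,1,3,4,5]=1  [1,3,4,5,8]=5  [1,3,4,5,9]=5  [2,5,6,7,8]=5  [2,6,7,8,9]=5  [3,4,5,7,8]=10  [3,4,5,8,9]=20  [4,5,6,7,8]=10  [4,5,7,8,9]=30  [5,6,7,8,9]=20
  size 6 → [0,1,3,4,5,8]=6  [0,1,3,4,5,9]=6  [1,3,4,5,7,8]=15  [1,3,4,5,8,9]=30  [2,4,5,6,7,8]=15  [2,5,6,7,8,9]=30  [3,4,5,6,7,8]=20  [3,4,5,7,8,9]=60  [4,5,6,7,8,9]=60
  size 7 → [0,1,3,4,5,7,8]=21  [0,1,3,4,5,8,9]=42  [1,3,4,5,6,7,8]=35  [1,3,4,5,7,8,9]=105  [2,3,4,5,6,7,8]=35  [2,4,5,6,7,8,9]=105  [3,4,5,6,7,8,9]=140
  size 8 → [0,1,3,4,5,6,7,8]=56  [0,1,3,4,5,7,8,9]=168  [1,2,3,4,5,6,7,8]=70  [1,3,4,5,6,7,8,9]=280  [2,3,4,5,6,7,8,9]=280
  first=0(j) contributes 630
  first=2(m) contributes 504
  first=9(k) contributes 126
|[w]| = 1260

1260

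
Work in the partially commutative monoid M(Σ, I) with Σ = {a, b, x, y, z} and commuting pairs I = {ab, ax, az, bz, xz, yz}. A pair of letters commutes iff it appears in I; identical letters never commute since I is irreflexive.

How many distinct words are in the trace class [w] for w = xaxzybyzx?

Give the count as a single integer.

0(x) covers ∅
1(a) covers ∅
2(x) covers 0:x
3(z) covers ∅
4(y) covers 1:a, 2:x
5(b) covers 4:y
6(y) covers 5:b
7(z) covers 3:z
8(x) covers 6:y
floor of heap: 0:x, 1:a, 3:z
completions by unplaced set U, small U first (add the entries for U minus each lowest piece of U):
  |U|=1: {7}:1  {8}:1
  |U|=2: {3,7}:1  {6,8}:1  {7,8}:2
  |U|=3: {3,7,8}:3  {5,6,8}:1  {6,7,8}:3
  |U|=4: {3,6,7,8}:6  {4,5,6,8}:1  {5,6,7,8}:4
  |U|=5: {1,4,5,6,8}:1  {2,4,5,6,8}:1  {3,5,6,7,8}:10  {4,5,6,7,8}:5
  |U|=6: {0,2,4,5,6,8}:1  {1,2,4,5,6,8}:2  {1,4,5,6,7,8}:6  {2,4,5,6,7,8}:6  {3,4,5,6,7,8}:15
  |U|=7: {0,1,2,4,5,6,8}:3  {0,2,4,5,6,7,8}:7  {1,2,4,5,6,7,8}:14  {1,3,4,5,6,7,8}:21  {2,3,4,5,6,7,8}:21
  start at 0(x): 56
  start at 1(a): 28
  start at 3(z): 24
sum over floor = 108

108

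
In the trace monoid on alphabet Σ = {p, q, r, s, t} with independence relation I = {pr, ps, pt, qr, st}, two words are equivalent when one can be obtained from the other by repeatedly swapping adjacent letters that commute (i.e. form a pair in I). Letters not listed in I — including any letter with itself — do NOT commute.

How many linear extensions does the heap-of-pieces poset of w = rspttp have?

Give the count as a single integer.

45

#0=r has no predecessor
#1=s depends on [0:r]
#2=p has no predecessor
#3=t depends on [0:r]
#4=t depends on [3:t]
#5=p depends on [2:p]
sources: [0:r, 2:p]
N(rest) = Σ N(rest − s) over sources s of rest; N(one piece) = 1:
  size 1 → [1]=1  [4]=1  [5]=1
  size 2 → [1,4]=2  [1,5]=2  [2,5]=1  [3,4]=1  [4,5]=2
  size 3 → [1,2,5]=3  [1,3,4]=3  [1,4,5]=6  [2,4,5]=3  [3,4,5]=3
  size 4 → [0,1,3,4]=3  [1,2,4,5]=12  [1,3,4,5]=12  [2,3,4,5]=6
  first=0(r) contributes 30
  first=2(p) contributes 15
|[w]| = 45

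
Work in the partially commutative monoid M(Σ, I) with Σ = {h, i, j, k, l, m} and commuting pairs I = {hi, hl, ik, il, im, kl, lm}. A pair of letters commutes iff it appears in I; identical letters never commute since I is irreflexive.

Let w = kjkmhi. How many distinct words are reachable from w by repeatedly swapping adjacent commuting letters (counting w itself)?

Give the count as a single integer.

4

0(k) covers ∅
1(j) covers 0:k
2(k) covers 1:j
3(m) covers 2:k
4(h) covers 3:m
5(i) covers 1:j
floor of heap: 0:k
completions by unplaced set U, small U first (add the entries for U minus each lowest piece of U):
  |U|=1: {4}:1  {5}:1
  |U|=2: {3,4}:1  {4,5}:2
  |U|=3: {2,3,4}:1  {3,4,5}:3
  |U|=4: {2,3,4,5}:4
  start at 0(k): 4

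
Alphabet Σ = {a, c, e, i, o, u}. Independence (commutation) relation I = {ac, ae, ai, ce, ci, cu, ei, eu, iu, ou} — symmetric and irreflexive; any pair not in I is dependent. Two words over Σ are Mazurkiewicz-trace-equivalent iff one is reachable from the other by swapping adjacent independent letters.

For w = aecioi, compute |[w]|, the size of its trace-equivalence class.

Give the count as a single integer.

piece 0:a — minimal
piece 1:e — minimal
piece 2:c — minimal
piece 3:i — minimal
piece 4:o rests on {0:a, 1:e, 2:c, 3:i}
piece 5:i rests on {4:o}
minimal pieces: {0:a, 1:e, 2:c, 3:i}
ways to finish when only these pieces remain (= sum over removing one remaining piece with nothing left below it):
  1 left: {5}→1
  2 left: {4,5}→1
  3 left: {0,4,5}→1  {1,4,5}→1  {2,4,5}→1  {3,4,5}→1
  4 left: {0,1,4,5}→2  {0,2,4,5}→2  {0,3,4,5}→2  {1,2,4,5}→2  {1,3,4,5}→2  {2,3,4,5}→2
  placing 0:a first → 6 extensions
  placing 1:e first → 6 extensions
  placing 2:c first → 6 extensions
  placing 3:i first → 6 extensions
total linear extensions = 24

24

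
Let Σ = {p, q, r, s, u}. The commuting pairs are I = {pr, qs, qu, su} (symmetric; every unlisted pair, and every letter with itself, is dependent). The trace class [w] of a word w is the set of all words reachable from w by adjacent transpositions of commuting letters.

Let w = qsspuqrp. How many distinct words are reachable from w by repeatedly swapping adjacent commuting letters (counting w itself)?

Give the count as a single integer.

12

piece 0:q — minimal
piece 1:s — minimal
piece 2:s rests on {1:s}
piece 3:p rests on {0:q, 2:s}
piece 4:u rests on {3:p}
piece 5:q rests on {3:p}
piece 6:r rests on {4:u, 5:q}
piece 7:p rests on {4:u, 5:q}
minimal pieces: {0:q, 1:s}
ways to finish when only these pieces remain (= sum over removing one remaining piece with nothing left below it):
  1 left: {6}→1  {7}→1
  2 left: {6,7}→2
  3 left: {4,6,7}→2  {5,6,7}→2
  4 left: {4,5,6,7}→4
  5 left: {3,4,5,6,7}→4
  6 left: {0,3,4,5,6,7}→4  {2,3,4,5,6,7}→4
  placing 0:q first → 4 extensions
  placing 1:s first → 8 extensions
total linear extensions = 12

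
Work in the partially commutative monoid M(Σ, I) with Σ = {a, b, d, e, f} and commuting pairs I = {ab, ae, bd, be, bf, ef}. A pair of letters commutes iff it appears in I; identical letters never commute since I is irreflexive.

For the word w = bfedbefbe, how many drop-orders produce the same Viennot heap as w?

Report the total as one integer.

piece 0:b — minimal
piece 1:f — minimal
piece 2:e — minimal
piece 3:d rests on {1:f, 2:e}
piece 4:b rests on {0:b}
piece 5:e rests on {3:d}
piece 6:f rests on {3:d}
piece 7:b rests on {4:b}
piece 8:e rests on {5:e}
minimal pieces: {0:b, 1:f, 2:e}
ways to finish when only these pieces remain (= sum over removing one remaining piece with nothing left below it):
  1 left: {6}→1  {7}→1  {8}→1
  2 left: {4,7}→1  {5,8}→1  {6,7}→2  {6,8}→2  {7,8}→2
  3 left: {0,4,7}→1  {4,6,7}→3  {4,7,8}→3  {5,6,8}→3  {5,7,8}→3  {6,7,8}→6
  4 left: {0,4,6,7}→4  {0,4,7,8}→4  {3,5,6,8}→3  {4,5,7,8}→6  {4,6,7,8}→12  {5,6,7,8}→12
  5 left: {0,4,5,7,8}→10  {0,4,6,7,8}→20  {1,3,5,6,8}→3  {2,3,5,6,8}→3  {3,5,6,7,8}→15  {4,5,6,7,8}→30
  6 left: {0,4,5,6,7,8}→60  {1,2,3,5,6,8}→6  {1,3,5,6,7,8}→18  {2,3,5,6,7,8}→18  {3,4,5,6,7,8}→45
  7 left: {0,3,4,5,6,7,8}→105  {1,2,3,5,6,7,8}→42  {1,3,4,5,6,7,8}→63  {2,3,4,5,6,7,8}→63
  placing 0:b first → 168 extensions
  placing 1:f first → 168 extensions
  placing 2:e first → 168 extensions
total linear extensions = 504

504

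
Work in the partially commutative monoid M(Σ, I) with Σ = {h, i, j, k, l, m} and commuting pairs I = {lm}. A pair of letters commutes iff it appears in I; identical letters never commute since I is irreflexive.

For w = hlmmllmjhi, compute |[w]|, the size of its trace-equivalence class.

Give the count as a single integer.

drop 0:h onto floor
drop 1:l onto {0:h}
drop 2:m onto {0:h}
drop 3:m onto {2:m}
drop 4:l onto {1:l}
drop 5:l onto {4:l}
drop 6:m onto {3:m}
drop 7:j onto {5:l, 6:m}
drop 8:h onto {7:j}
drop 9:i onto {8:h}
ground layer = {0:h}
drop-orders for the pieces not yet dropped (sum over which currently-grounded one goes next):
  1 to go: {9} 1
  2 to go: {8,9} 1
  3 to go: {7,8,9} 1
  4 to go: {5,7,8,9} 1  {6,7,8,9} 1
  5 to go: {3,6,7,8,9} 1  {4,5,7,8,9} 1  {5,6,7,8,9} 2
  6 to go: {1,4,5,7,8,9} 1  {2,3,6,7,8,9} 1  {3,5,6,7,8,9} 3  {4,5,6,7,8,9} 3
  7 to go: {1,4,5,6,7,8,9} 4  {2,3,5,6,7,8,9} 4  {3,4,5,6,7,8,9} 6
  8 to go: {1,3,4,5,6,7,8,9} 10  {2,3,4,5,6,7,8,9} 10
  if 0:h drops first: 20 orders

20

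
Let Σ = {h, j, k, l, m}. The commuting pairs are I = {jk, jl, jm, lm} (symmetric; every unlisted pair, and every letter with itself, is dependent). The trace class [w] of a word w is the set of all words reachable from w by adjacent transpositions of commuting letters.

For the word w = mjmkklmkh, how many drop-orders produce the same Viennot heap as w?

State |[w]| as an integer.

16

piece 0:m — minimal
piece 1:j — minimal
piece 2:m rests on {0:m}
piece 3:k rests on {2:m}
piece 4:k rests on {3:k}
piece 5:l rests on {4:k}
piece 6:m rests on {4:k}
piece 7:k rests on {5:l, 6:m}
piece 8:h rests on {1:j, 7:k}
minimal pieces: {0:m, 1:j}
ways to finish when only these pieces remain (= sum over removing one remaining piece with nothing left below it):
  1 left: {8}→1
  2 left: {1,8}→1  {7,8}→1
  3 left: {1,7,8}→2  {5,7,8}→1  {6,7,8}→1
  4 left: {1,5,7,8}→3  {1,6,7,8}→3  {5,6,7,8}→2
  5 left: {1,5,6,7,8}→8  {4,5,6,7,8}→2
  6 left: {1,4,5,6,7,8}→10  {3,4,5,6,7,8}→2
  7 left: {1,3,4,5,6,7,8}→12  {2,3,4,5,6,7,8}→2
  placing 0:m first → 14 extensions
  placing 1:j first → 2 extensions
total linear extensions = 16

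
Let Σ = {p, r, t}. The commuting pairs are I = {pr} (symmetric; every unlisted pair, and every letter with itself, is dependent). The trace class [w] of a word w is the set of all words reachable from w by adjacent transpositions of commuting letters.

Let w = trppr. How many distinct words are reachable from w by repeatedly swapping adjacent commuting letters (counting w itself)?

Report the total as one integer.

drop 0:t onto floor
drop 1:r onto {0:t}
drop 2:p onto {0:t}
drop 3:p onto {2:p}
drop 4:r onto {1:r}
ground layer = {0:t}
drop-orders for the pieces not yet dropped (sum over which currently-grounded one goes next):
  1 to go: {3} 1  {4} 1
  2 to go: {1,4} 1  {2,3} 1  {3,4} 2
  3 to go: {1,3,4} 3  {2,3,4} 3
  if 0:t drops first: 6 orders

6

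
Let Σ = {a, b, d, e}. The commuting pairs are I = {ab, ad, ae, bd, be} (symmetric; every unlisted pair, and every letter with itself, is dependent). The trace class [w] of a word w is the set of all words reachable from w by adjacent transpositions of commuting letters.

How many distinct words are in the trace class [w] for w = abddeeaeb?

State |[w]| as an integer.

drop 0:a onto floor
drop 1:b onto floor
drop 2:d onto floor
drop 3:d onto {2:d}
drop 4:e onto {3:d}
drop 5:e onto {4:e}
drop 6:a onto {0:a}
drop 7:e onto {5:e}
drop 8:b onto {1:b}
ground layer = {0:a, 1:b, 2:d}
drop-orders for the pieces not yet dropped (sum over which currently-grounded one goes next):
  1 to go: {6} 1  {7} 1  {8} 1
  2 to go: {0,6} 1  {1,8} 1  {5,7} 1  {6,7} 2  {6,8} 2  {7,8} 2
  3 to go: {0,6,7} 3  {0,6,8} 3  {1,6,8} 3  {1,7,8} 3  {4,5,7} 1  {5,6,7} 3  {5,7,8} 3  {6,7,8} 6
  4 to go: {0,1,6,8} 6  {0,5,6,7} 6  {0,6,7,8} 12  {1,5,7,8} 6  {1,6,7,8} 12  {3,4,5,7} 1  {4,5,6,7} 4  {4,5,7,8} 4  {5,6,7,8} 12
  5 to go: {0,1,6,7,8} 30  {0,4,5,6,7} 10  {0,5,6,7,8} 30  {1,4,5,7,8} 10  {1,5,6,7,8} 30  {2,3,4,5,7} 1  {3,4,5,6,7} 5  {3,4,5,7,8} 5  {4,5,6,7,8} 20
  6 to go: {0,1,5,6,7,8} 90  {0,3,4,5,6,7} 15  {0,4,5,6,7,8} 60  {1,3,4,5,7,8} 15  {1,4,5,6,7,8} 60  {2,3,4,5,6,7} 6  {2,3,4,5,7,8} 6  {3,4,5,6,7,8} 30
  7 to go: {0,1,4,5,6,7,8} 210  {0,2,3,4,5,6,7} 21  {0,3,4,5,6,7,8} 105  {1,2,3,4,5,7,8} 21  {1,3,4,5,6,7,8} 105  {2,3,4,5,6,7,8} 42
  if 0:a drops first: 168 orders
  if 1:b drops first: 168 orders
  if 2:d drops first: 420 orders
heap linearizations: 756

756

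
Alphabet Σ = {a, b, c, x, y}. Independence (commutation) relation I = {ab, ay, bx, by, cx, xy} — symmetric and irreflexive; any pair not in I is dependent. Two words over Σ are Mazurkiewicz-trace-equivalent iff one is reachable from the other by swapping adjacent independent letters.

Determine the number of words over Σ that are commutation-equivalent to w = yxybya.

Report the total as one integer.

0(y) covers ∅
1(x) covers ∅
2(y) covers 0:y
3(b) covers ∅
4(y) covers 2:y
5(a) covers 1:x
floor of heap: 0:y, 1:x, 3:b
completions by unplaced set U, small U first (add the entries for U minus each lowest piece of U):
  |U|=1: {3}:1  {4}:1  {5}:1
  |U|=2: {1,5}:1  {2,4}:1  {3,4}:2  {3,5}:2  {4,5}:2
  |U|=3: {0,2,4}:1  {1,3,5}:3  {1,4,5}:3  {2,3,4}:3  {2,4,5}:3  {3,4,5}:6
  |U|=4: {0,2,3,4}:4  {0,2,4,5}:4  {1,2,4,5}:6  {1,3,4,5}:12  {2,3,4,5}:12
  start at 0(y): 30
  start at 1(x): 20
  start at 3(b): 10
sum over floor = 60

60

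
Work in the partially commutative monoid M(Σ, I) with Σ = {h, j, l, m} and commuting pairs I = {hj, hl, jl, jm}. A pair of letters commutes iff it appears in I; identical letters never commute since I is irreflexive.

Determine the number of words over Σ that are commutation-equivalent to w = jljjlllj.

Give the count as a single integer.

70

0(j) covers ∅
1(l) covers ∅
2(j) covers 0:j
3(j) covers 2:j
4(l) covers 1:l
5(l) covers 4:l
6(l) covers 5:l
7(j) covers 3:j
floor of heap: 0:j, 1:l
completions by unplaced set U, small U first (add the entries for U minus each lowest piece of U):
  |U|=1: {6}:1  {7}:1
  |U|=2: {3,7}:1  {5,6}:1  {6,7}:2
  |U|=3: {2,3,7}:1  {3,6,7}:3  {4,5,6}:1  {5,6,7}:3
  |U|=4: {0,2,3,7}:1  {1,4,5,6}:1  {2,3,6,7}:4  {3,5,6,7}:6  {4,5,6,7}:4
  |U|=5: {0,2,3,6,7}:5  {1,4,5,6,7}:5  {2,3,5,6,7}:10  {3,4,5,6,7}:10
  |U|=6: {0,2,3,5,6,7}:15  {1,3,4,5,6,7}:15  {2,3,4,5,6,7}:20
  start at 0(j): 35
  start at 1(l): 35
sum over floor = 70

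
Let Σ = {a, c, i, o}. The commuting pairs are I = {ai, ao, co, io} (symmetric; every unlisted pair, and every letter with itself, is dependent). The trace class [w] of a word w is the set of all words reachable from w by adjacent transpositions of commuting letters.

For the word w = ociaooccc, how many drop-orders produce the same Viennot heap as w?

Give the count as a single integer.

168

0(o) covers ∅
1(c) covers ∅
2(i) covers 1:c
3(a) covers 1:c
4(o) covers 0:o
5(o) covers 4:o
6(c) covers 2:i, 3:a
7(c) covers 6:c
8(c) covers 7:c
floor of heap: 0:o, 1:c
completions by unplaced set U, small U first (add the entries for U minus each lowest piece of U):
  |U|=1: {5}:1  {8}:1
  |U|=2: {4,5}:1  {5,8}:2  {7,8}:1
  |U|=3: {0,4,5}:1  {4,5,8}:3  {5,7,8}:3  {6,7,8}:1
  |U|=4: {0,4,5,8}:4  {2,6,7,8}:1  {3,6,7,8}:1  {4,5,7,8}:6  {5,6,7,8}:4
  |U|=5: {0,4,5,7,8}:10  {2,3,6,7,8}:2  {2,5,6,7,8}:5  {3,5,6,7,8}:5  {4,5,6,7,8}:10
  |U|=6: {0,4,5,6,7,8}:20  {1,2,3,6,7,8}:2  {2,3,5,6,7,8}:12  {2,4,5,6,7,8}:15  {3,4,5,6,7,8}:15
  |U|=7: {0,2,4,5,6,7,8}:35  {0,3,4,5,6,7,8}:35  {1,2,3,5,6,7,8}:14  {2,3,4,5,6,7,8}:42
  start at 0(o): 56
  start at 1(c): 112
sum over floor = 168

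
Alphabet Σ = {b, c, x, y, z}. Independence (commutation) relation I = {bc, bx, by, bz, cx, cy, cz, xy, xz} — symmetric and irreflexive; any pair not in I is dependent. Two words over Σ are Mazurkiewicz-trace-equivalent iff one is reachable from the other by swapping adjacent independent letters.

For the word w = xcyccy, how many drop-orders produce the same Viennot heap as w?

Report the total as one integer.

drop 0:x onto floor
drop 1:c onto floor
drop 2:y onto floor
drop 3:c onto {1:c}
drop 4:c onto {3:c}
drop 5:y onto {2:y}
ground layer = {0:x, 1:c, 2:y}
drop-orders for the pieces not yet dropped (sum over which currently-grounded one goes next):
  1 to go: {0} 1  {4} 1  {5} 1
  2 to go: {0,4} 2  {0,5} 2  {2,5} 1  {3,4} 1  {4,5} 2
  3 to go: {0,2,5} 3  {0,3,4} 3  {0,4,5} 6  {1,3,4} 1  {2,4,5} 3  {3,4,5} 3
  4 to go: {0,1,3,4} 4  {0,2,4,5} 12  {0,3,4,5} 12  {1,3,4,5} 4  {2,3,4,5} 6
  if 0:x drops first: 10 orders
  if 1:c drops first: 30 orders
  if 2:y drops first: 20 orders
heap linearizations: 60

60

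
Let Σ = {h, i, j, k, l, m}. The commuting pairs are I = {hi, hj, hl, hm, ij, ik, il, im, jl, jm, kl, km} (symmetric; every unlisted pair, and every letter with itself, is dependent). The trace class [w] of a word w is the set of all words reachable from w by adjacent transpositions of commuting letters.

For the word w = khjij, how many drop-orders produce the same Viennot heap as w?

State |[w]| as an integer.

15

#0=k has no predecessor
#1=h depends on [0:k]
#2=j depends on [0:k]
#3=i has no predecessor
#4=j depends on [2:j]
sources: [0:k, 3:i]
N(rest) = Σ N(rest − s) over sources s of rest; N(one piece) = 1:
  size 1 → [1]=1  [3]=1  [4]=1
  size 2 → [1,3]=2  [1,4]=2  [2,4]=1  [3,4]=2
  size 3 → [1,2,4]=3  [1,3,4]=6  [2,3,4]=3
  first=0(k) contributes 12
  first=3(i) contributes 3
|[w]| = 15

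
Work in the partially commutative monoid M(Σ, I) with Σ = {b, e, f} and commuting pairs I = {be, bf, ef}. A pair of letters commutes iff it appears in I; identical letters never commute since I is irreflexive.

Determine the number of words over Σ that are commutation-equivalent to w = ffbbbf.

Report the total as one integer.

0(f) covers ∅
1(f) covers 0:f
2(b) covers ∅
3(b) covers 2:b
4(b) covers 3:b
5(f) covers 1:f
floor of heap: 0:f, 2:b
completions by unplaced set U, small U first (add the entries for U minus each lowest piece of U):
  |U|=1: {4}:1  {5}:1
  |U|=2: {1,5}:1  {3,4}:1  {4,5}:2
  |U|=3: {0,1,5}:1  {1,4,5}:3  {2,3,4}:1  {3,4,5}:3
  |U|=4: {0,1,4,5}:4  {1,3,4,5}:6  {2,3,4,5}:4
  start at 0(f): 10
  start at 2(b): 10
sum over floor = 20

20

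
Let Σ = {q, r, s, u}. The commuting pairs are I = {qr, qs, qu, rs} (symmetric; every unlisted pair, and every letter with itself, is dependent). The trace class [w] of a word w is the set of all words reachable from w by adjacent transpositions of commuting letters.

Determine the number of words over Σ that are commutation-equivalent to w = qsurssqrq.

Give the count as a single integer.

504

#0=q has no predecessor
#1=s has no predecessor
#2=u depends on [1:s]
#3=r depends on [2:u]
#4=s depends on [2:u]
#5=s depends on [4:s]
#6=q depends on [0:q]
#7=r depends on [3:r]
#8=q depends on [6:q]
sources: [0:q, 1:s]
N(rest) = Σ N(rest − s) over sources s of rest; N(one piece) = 1:
  size 1 → [5]=1  [7]=1  [8]=1
  size 2 → [3,7]=1  [4,5]=1  [5,7]=2  [5,8]=2  [6,8]=1  [7,8]=2
  size 3 → [0,6,8]=1  [3,5,7]=3  [3,7,8]=3  [4,5,7]=3  [4,5,8]=3  [5,6,8]=3  [5,7,8]=6  [6,7,8]=3
  size 4 → [0,5,6,8]=4  [0,6,7,8]=4  [3,4,5,7]=6  [3,5,7,8]=12  [3,6,7,8]=6  [4,5,6,8]=6  [4,5,7,8]=12  [5,6,7,8]=12
  size 5 → [0,3,6,7,8]=10  [0,4,5,6,8]=10  [0,5,6,7,8]=20  [2,3,4,5,7]=6  [3,4,5,7,8]=30  [3,5,6,7,8]=30  [4,5,6,7,8]=30
  size 6 → [0,3,5,6,7,8]=60  [0,4,5,6,7,8]=60  [1,2,3,4,5,7]=6  [2,3,4,5,7,8]=36  [3,4,5,6,7,8]=90
  size 7 → [0,3,4,5,6,7,8]=210  [1,2,3,4,5,7,8]=42  [2,3,4,5,6,7,8]=126
  first=0(q) contributes 168
  first=1(s) contributes 336
|[w]| = 504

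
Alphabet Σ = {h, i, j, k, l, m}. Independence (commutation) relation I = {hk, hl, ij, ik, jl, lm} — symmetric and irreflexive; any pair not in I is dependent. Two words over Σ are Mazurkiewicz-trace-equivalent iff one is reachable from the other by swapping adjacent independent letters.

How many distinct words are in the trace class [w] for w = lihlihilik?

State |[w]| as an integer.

0(l) covers ∅
1(i) covers 0:l
2(h) covers 1:i
3(l) covers 1:i
4(i) covers 2:h, 3:l
5(h) covers 4:i
6(i) covers 5:h
7(l) covers 6:i
8(i) covers 7:l
9(k) covers 7:l
floor of heap: 0:l
completions by unplaced set U, small U first (add the entries for U minus each lowest piece of U):
  |U|=1: {8}:1  {9}:1
  |U|=2: {8,9}:2
  |U|=3: {7,8,9}:2
  |U|=4: {6,7,8,9}:2
  |U|=5: {5,6,7,8,9}:2
  |U|=6: {4,5,6,7,8,9}:2
  |U|=7: {2,4,5,6,7,8,9}:2  {3,4,5,6,7,8,9}:2
  |U|=8: {2,3,4,5,6,7,8,9}:4
  start at 0(l): 4

4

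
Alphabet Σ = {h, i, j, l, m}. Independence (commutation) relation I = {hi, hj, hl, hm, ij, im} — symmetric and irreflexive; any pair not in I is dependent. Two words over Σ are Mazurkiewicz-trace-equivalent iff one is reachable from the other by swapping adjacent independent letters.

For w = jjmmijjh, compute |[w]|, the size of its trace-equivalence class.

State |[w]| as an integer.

piece 0:j — minimal
piece 1:j rests on {0:j}
piece 2:m rests on {1:j}
piece 3:m rests on {2:m}
piece 4:i — minimal
piece 5:j rests on {3:m}
piece 6:j rests on {5:j}
piece 7:h — minimal
minimal pieces: {0:j, 4:i, 7:h}
ways to finish when only these pieces remain (= sum over removing one remaining piece with nothing left below it):
  1 left: {4}→1  {6}→1  {7}→1
  2 left: {4,6}→2  {4,7}→2  {5,6}→1  {6,7}→2
  3 left: {3,5,6}→1  {4,5,6}→3  {4,6,7}→6  {5,6,7}→3
  4 left: {2,3,5,6}→1  {3,4,5,6}→4  {3,5,6,7}→4  {4,5,6,7}→12
  5 left: {1,2,3,5,6}→1  {2,3,4,5,6}→5  {2,3,5,6,7}→5  {3,4,5,6,7}→20
  6 left: {0,1,2,3,5,6}→1  {1,2,3,4,5,6}→6  {1,2,3,5,6,7}→6  {2,3,4,5,6,7}→30
  placing 0:j first → 42 extensions
  placing 4:i first → 7 extensions
  placing 7:h first → 7 extensions
total linear extensions = 56

56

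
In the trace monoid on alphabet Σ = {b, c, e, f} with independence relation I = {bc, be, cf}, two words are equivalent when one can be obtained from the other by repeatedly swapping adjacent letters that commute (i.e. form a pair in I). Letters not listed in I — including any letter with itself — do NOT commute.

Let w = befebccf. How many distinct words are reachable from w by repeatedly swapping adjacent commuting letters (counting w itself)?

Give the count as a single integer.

18

drop 0:b onto floor
drop 1:e onto floor
drop 2:f onto {0:b, 1:e}
drop 3:e onto {2:f}
drop 4:b onto {2:f}
drop 5:c onto {3:e}
drop 6:c onto {5:c}
drop 7:f onto {3:e, 4:b}
ground layer = {0:b, 1:e}
drop-orders for the pieces not yet dropped (sum over which currently-grounded one goes next):
  1 to go: {6} 1  {7} 1
  2 to go: {4,7} 1  {5,6} 1  {6,7} 2
  3 to go: {4,6,7} 3  {5,6,7} 3
  4 to go: {3,5,6,7} 3  {4,5,6,7} 6
  5 to go: {3,4,5,6,7} 9
  6 to go: {2,3,4,5,6,7} 9
  if 0:b drops first: 9 orders
  if 1:e drops first: 9 orders
heap linearizations: 18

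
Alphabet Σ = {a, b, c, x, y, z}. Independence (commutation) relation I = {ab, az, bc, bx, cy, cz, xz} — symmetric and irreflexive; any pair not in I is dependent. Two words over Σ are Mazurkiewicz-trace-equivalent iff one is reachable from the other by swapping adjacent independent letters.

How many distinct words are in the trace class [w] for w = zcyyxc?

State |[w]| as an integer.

4

piece 0:z — minimal
piece 1:c — minimal
piece 2:y rests on {0:z}
piece 3:y rests on {2:y}
piece 4:x rests on {1:c, 3:y}
piece 5:c rests on {4:x}
minimal pieces: {0:z, 1:c}
ways to finish when only these pieces remain (= sum over removing one remaining piece with nothing left below it):
  1 left: {5}→1
  2 left: {4,5}→1
  3 left: {1,4,5}→1  {3,4,5}→1
  4 left: {1,3,4,5}→2  {2,3,4,5}→1
  placing 0:z first → 3 extensions
  placing 1:c first → 1 extensions
total linear extensions = 4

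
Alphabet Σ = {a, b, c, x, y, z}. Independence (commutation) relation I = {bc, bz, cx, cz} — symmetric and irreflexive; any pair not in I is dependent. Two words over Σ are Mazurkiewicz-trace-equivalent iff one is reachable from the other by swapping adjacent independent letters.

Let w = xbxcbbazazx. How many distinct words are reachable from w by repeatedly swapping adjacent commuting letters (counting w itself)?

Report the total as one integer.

6

drop 0:x onto floor
drop 1:b onto {0:x}
drop 2:x onto {1:b}
drop 3:c onto floor
drop 4:b onto {2:x}
drop 5:b onto {4:b}
drop 6:a onto {3:c, 5:b}
drop 7:z onto {6:a}
drop 8:a onto {7:z}
drop 9:z onto {8:a}
drop 10:x onto {9:z}
ground layer = {0:x, 3:c}
drop-orders for the pieces not yet dropped (sum over which currently-grounded one goes next):
  1 to go: {10} 1
  2 to go: {9,10} 1
  3 to go: {8,9,10} 1
  4 to go: {7,8,9,10} 1
  5 to go: {6,7,8,9,10} 1
  6 to go: {3,6,7,8,9,10} 1  {5,6,7,8,9,10} 1
  7 to go: {3,5,6,7,8,9,10} 2  {4,5,6,7,8,9,10} 1
  8 to go: {2,4,5,6,7,8,9,10} 1  {3,4,5,6,7,8,9,10} 3
  9 to go: {1,2,4,5,6,7,8,9,10} 1  {2,3,4,5,6,7,8,9,10} 4
  if 0:x drops first: 5 orders
  if 3:c drops first: 1 orders
heap linearizations: 6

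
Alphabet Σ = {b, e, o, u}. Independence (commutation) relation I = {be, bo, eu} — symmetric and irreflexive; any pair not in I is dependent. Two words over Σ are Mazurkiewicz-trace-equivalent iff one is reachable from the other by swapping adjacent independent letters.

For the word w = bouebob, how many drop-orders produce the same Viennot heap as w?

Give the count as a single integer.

21

0(b) covers ∅
1(o) covers ∅
2(u) covers 0:b, 1:o
3(e) covers 1:o
4(b) covers 2:u
5(o) covers 2:u, 3:e
6(b) covers 4:b
floor of heap: 0:b, 1:o
completions by unplaced set U, small U first (add the entries for U minus each lowest piece of U):
  |U|=1: {5}:1  {6}:1
  |U|=2: {3,5}:1  {4,6}:1  {5,6}:2
  |U|=3: {3,5,6}:3  {4,5,6}:3
  |U|=4: {2,4,5,6}:3  {3,4,5,6}:6
  |U|=5: {0,2,4,5,6}:3  {2,3,4,5,6}:9
  start at 0(b): 9
  start at 1(o): 12
sum over floor = 21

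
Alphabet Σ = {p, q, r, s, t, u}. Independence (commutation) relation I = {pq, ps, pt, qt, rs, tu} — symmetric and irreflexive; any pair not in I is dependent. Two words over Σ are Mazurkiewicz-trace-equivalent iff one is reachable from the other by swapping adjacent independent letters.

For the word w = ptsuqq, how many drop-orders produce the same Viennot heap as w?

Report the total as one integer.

drop 0:p onto floor
drop 1:t onto floor
drop 2:s onto {1:t}
drop 3:u onto {0:p, 2:s}
drop 4:q onto {3:u}
drop 5:q onto {4:q}
ground layer = {0:p, 1:t}
drop-orders for the pieces not yet dropped (sum over which currently-grounded one goes next):
  1 to go: {5} 1
  2 to go: {4,5} 1
  3 to go: {3,4,5} 1
  4 to go: {0,3,4,5} 1  {2,3,4,5} 1
  if 0:p drops first: 1 orders
  if 1:t drops first: 2 orders
heap linearizations: 3

3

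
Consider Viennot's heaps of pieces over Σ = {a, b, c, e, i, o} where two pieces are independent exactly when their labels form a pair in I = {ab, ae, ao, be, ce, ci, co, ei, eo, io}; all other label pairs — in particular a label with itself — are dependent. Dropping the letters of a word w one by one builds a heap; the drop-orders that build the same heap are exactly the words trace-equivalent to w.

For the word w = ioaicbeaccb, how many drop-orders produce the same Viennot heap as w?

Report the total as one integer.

piece 0:i — minimal
piece 1:o — minimal
piece 2:a rests on {0:i}
piece 3:i rests on {2:a}
piece 4:c rests on {2:a}
piece 5:b rests on {1:o, 3:i, 4:c}
piece 6:e — minimal
piece 7:a rests on {3:i, 4:c}
piece 8:c rests on {5:b, 7:a}
piece 9:c rests on {8:c}
piece 10:b rests on {9:c}
minimal pieces: {0:i, 1:o, 6:e}
ways to finish when only these pieces remain (= sum over removing one remaining piece with nothing left below it):
  1 left: {6}→1  {10}→1
  2 left: {6,10}→2  {9,10}→1
  3 left: {6,9,10}→3  {8,9,10}→1
  4 left: {5,8,9,10}→1  {6,8,9,10}→4  {7,8,9,10}→1
  5 left: {1,5,8,9,10}→1  {5,6,8,9,10}→5  {5,7,8,9,10}→2  {6,7,8,9,10}→5
  6 left: {1,5,6,8,9,10}→6  {1,5,7,8,9,10}→3  {3,5,7,8,9,10}→2  {4,5,7,8,9,10}→2  {5,6,7,8,9,10}→12
  7 left: {1,3,5,7,8,9,10}→5  {1,4,5,7,8,9,10}→5  {1,5,6,7,8,9,10}→21  {3,4,5,7,8,9,10}→4  {3,5,6,7,8,9,10}→14  {4,5,6,7,8,9,10}→14
  8 left: {1,3,4,5,7,8,9,10}→14  {1,3,5,6,7,8,9,10}→40  {1,4,5,6,7,8,9,10}→40  {2,3,4,5,7,8,9,10}→4  {3,4,5,6,7,8,9,10}→32
  9 left: {0,2,3,4,5,7,8,9,10}→4  {1,2,3,4,5,7,8,9,10}→18  {1,3,4,5,6,7,8,9,10}→126  {2,3,4,5,6,7,8,9,10}→36
  placing 0:i first → 180 extensions
  placing 1:o first → 40 extensions
  placing 6:e first → 22 extensions
total linear extensions = 242

242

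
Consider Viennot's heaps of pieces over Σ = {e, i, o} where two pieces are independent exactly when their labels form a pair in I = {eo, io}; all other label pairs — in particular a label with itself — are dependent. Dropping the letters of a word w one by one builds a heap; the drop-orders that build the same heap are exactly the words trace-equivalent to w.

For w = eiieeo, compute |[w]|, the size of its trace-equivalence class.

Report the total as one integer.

piece 0:e — minimal
piece 1:i rests on {0:e}
piece 2:i rests on {1:i}
piece 3:e rests on {2:i}
piece 4:e rests on {3:e}
piece 5:o — minimal
minimal pieces: {0:e, 5:o}
ways to finish when only these pieces remain (= sum over removing one remaining piece with nothing left below it):
  1 left: {4}→1  {5}→1
  2 left: {3,4}→1  {4,5}→2
  3 left: {2,3,4}→1  {3,4,5}→3
  4 left: {1,2,3,4}→1  {2,3,4,5}→4
  placing 0:e first → 5 extensions
  placing 5:o first → 1 extensions
total linear extensions = 6

6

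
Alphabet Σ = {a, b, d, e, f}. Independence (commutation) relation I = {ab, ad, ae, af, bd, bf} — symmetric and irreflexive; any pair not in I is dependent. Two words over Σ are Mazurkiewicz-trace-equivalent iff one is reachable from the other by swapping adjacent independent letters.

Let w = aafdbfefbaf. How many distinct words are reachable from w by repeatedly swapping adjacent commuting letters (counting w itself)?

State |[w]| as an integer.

1980

drop 0:a onto floor
drop 1:a onto {0:a}
drop 2:f onto floor
drop 3:d onto {2:f}
drop 4:b onto floor
drop 5:f onto {3:d}
drop 6:e onto {4:b, 5:f}
drop 7:f onto {6:e}
drop 8:b onto {6:e}
drop 9:a onto {1:a}
drop 10:f onto {7:f}
ground layer = {0:a, 2:f, 4:b}
drop-orders for the pieces not yet dropped (sum over which currently-grounded one goes next):
  1 to go: {8} 1  {9} 1  {10} 1
  2 to go: {1,9} 1  {7,10} 1  {8,9} 2  {8,10} 2  {9,10} 2
  3 to go: {0,1,9} 1  {1,8,9} 3  {1,9,10} 3  {7,8,10} 3  {7,9,10} 3  {8,9,10} 6
  4 to go: {0,1,8,9} 4  {0,1,9,10} 4  {1,7,9,10} 6  {1,8,9,10} 12  {6,7,8,10} 3  {7,8,9,10} 12
  5 to go: {0,1,7,9,10} 10  {0,1,8,9,10} 20  {1,7,8,9,10} 30  {4,6,7,8,10} 3  {5,6,7,8,10} 3  {6,7,8,9,10} 15
  6 to go: {0,1,7,8,9,10} 60  {1,6,7,8,9,10} 45  {3,5,6,7,8,10} 3  {4,5,6,7,8,10} 6  {4,6,7,8,9,10} 18  {5,6,7,8,9,10} 18
  7 to go: {0,1,6,7,8,9,10} 105  {1,4,6,7,8,9,10} 63  {1,5,6,7,8,9,10} 63  {2,3,5,6,7,8,10} 3  {3,4,5,6,7,8,10} 9  {3,5,6,7,8,9,10} 21  {4,5,6,7,8,9,10} 42
  8 to go: {0,1,4,6,7,8,9,10} 168  {0,1,5,6,7,8,9,10} 168  {1,3,5,6,7,8,9,10} 84  {1,4,5,6,7,8,9,10} 168  {2,3,4,5,6,7,8,10} 12  {2,3,5,6,7,8,9,10} 24  {3,4,5,6,7,8,9,10} 72
  9 to go: {0,1,3,5,6,7,8,9,10} 252  {0,1,4,5,6,7,8,9,10} 504  {1,2,3,5,6,7,8,9,10} 108  {1,3,4,5,6,7,8,9,10} 324  {2,3,4,5,6,7,8,9,10} 108
  if 0:a drops first: 540 orders
  if 2:f drops first: 1080 orders
  if 4:b drops first: 360 orders
heap linearizations: 1980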